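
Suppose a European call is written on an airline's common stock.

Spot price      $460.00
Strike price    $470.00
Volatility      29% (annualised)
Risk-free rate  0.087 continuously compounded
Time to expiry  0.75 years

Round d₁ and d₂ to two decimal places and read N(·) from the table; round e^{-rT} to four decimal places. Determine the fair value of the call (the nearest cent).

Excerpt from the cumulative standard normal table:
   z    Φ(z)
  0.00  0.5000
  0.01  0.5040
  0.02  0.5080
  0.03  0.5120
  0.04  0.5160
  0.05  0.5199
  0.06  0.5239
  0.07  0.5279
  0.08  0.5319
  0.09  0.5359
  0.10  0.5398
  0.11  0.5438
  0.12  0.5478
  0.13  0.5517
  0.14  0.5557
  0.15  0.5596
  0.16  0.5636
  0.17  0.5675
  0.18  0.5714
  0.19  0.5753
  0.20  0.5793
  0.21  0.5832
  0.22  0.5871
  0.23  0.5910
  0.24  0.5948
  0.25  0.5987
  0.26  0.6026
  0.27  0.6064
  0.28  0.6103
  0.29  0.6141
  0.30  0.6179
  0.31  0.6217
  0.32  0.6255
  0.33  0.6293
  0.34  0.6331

σ√T = 0.29·√0.75 = 0.2511
d₁ = [ln(460/470) + (0.087 + 0.29²/2)·0.75] / 0.2511 = [-0.0215 + 0.0968] / 0.2511 = 0.2997 → 0.30
d₂ = d₁ − σ√T = 0.2997 − 0.2511 = 0.0486 → 0.05
exp(−rT) = exp(−0.087·0.75) = 0.9368
N(d₁) = N(0.30) = 0.6179;  N(d₂) = N(0.05) = 0.5199
C = 460·0.6179 − 470·0.9368·0.5199 = 284.2340 − 228.9099 = 55.3241

$55.32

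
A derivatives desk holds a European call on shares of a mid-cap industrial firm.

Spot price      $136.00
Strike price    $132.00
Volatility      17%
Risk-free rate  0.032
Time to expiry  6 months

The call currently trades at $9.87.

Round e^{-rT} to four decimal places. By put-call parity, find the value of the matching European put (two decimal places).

e^(−rT) = e^(−0.032·0.5) = 0.9841
Put-call parity: C − P = S − K·e^(−rT) = 136 − 132·0.9841 = 136 − 129.9012 = 6.0988
P = C − (C − P) = 9.87 − (6.0988) = 3.7712

$3.77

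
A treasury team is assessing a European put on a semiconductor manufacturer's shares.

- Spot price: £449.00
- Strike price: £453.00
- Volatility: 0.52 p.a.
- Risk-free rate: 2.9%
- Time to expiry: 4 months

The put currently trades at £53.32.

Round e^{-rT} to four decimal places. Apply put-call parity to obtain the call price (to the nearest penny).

£53.67

exp(−rT) = exp(−0.029·0.3333) = 0.9904
Put-call parity: C − P = S − K·e^(−rT) = 449 − 453·0.9904 = 449 − 448.6512 = 0.3488
C = P + (C − P) = 53.32 + (0.3488) = 53.6688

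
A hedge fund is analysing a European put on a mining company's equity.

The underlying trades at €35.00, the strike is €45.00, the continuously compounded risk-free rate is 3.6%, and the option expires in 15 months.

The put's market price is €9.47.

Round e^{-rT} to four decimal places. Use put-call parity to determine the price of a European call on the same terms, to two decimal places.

€1.45

exp(−rT) = exp(−0.036·1.25) = 0.9560
Put-call parity: C − P = S − K·e^(−rT) = 35 − 45·0.9560 = 35 − 43.0200 = -8.0200
C = P + (C − P) = 9.47 + (-8.0200) = 1.4500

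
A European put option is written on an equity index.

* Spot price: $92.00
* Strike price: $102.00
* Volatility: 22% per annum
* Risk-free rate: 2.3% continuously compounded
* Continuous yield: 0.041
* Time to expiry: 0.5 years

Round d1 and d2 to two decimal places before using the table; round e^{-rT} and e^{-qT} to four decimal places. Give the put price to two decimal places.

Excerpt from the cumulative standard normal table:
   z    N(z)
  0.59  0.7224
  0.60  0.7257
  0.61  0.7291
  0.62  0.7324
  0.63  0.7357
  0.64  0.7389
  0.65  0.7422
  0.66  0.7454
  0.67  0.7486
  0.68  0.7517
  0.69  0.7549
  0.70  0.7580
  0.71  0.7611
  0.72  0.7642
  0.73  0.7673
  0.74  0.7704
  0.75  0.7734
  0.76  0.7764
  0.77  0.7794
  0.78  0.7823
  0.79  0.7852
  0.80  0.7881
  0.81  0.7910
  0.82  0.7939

σ√T = 0.22 × 0.7071 = 0.1556
d₁ = [ln(92/102) + (0.023 − 0.041 + 0.22²/2)·0.5] / 0.1556 = [-0.1032 + 0.0031] / 0.1556 = -0.6434 which rounds to -0.64
d₂ = d₁ − σ√T = -0.6434 − 0.1556 = -0.7989 which rounds to -0.80
exp(−qT) = exp(−0.041·0.5) = 0.9797;  exp(−rT) = exp(−0.023·0.5) = 0.9886
N(−d₂) = N(0.80) = 0.7881;  N(−d₁) = N(0.64) = 0.7389
P = 102·0.9886·0.7881 − 92·0.9797·0.7389 = 79.4698 − 66.5988 = 12.8710

$12.87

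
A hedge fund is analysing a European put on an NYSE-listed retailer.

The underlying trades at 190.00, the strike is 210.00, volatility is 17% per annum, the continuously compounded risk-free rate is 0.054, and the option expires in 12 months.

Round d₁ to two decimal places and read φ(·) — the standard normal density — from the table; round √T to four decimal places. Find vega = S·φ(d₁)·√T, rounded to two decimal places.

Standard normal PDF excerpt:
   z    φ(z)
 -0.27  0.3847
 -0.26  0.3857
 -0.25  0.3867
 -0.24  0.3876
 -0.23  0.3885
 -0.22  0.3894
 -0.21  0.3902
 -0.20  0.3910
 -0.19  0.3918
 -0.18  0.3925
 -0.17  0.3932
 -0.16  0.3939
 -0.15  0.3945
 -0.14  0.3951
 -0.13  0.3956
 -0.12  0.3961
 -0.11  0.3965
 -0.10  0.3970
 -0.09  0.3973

σ√T = 0.17 × 1.0000 = 0.1700
d₁ = [ln(190/210) + (0.054 + ½·0.17²)·1] / (σ√T) = (-0.1001 + 0.0684) / 0.1700 = -0.1861 → -0.19
√T = √1 = 1.0000
φ(d₁) = φ(-0.19) = 0.3918
vega = S·φ(d₁)·√T = 190·0.3918·1.0000 = 74.4420

74.44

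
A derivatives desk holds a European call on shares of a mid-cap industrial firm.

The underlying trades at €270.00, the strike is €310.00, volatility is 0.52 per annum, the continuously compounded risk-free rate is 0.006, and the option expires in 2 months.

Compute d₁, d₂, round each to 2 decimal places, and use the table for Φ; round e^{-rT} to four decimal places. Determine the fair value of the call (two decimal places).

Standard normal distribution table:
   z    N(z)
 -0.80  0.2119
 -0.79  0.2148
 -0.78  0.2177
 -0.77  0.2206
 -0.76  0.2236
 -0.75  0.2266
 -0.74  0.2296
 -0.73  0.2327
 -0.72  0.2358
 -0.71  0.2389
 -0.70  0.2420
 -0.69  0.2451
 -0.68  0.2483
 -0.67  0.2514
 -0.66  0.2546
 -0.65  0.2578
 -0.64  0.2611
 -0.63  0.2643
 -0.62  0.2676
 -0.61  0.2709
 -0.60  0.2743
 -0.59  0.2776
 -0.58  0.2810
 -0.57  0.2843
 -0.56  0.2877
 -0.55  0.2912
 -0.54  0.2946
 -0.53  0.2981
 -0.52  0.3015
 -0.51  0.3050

T = 0.1667;  σ√T = 0.2123
ln(S/K) + (r + σ²/2)T = ln(270/310) + (0.006 + 0.52²/2)·0.1667 = -0.1382 + 0.0235 = -0.1146
d₁ = -0.1146 / 0.2123 = -0.5399 ⇒ -0.54
d₂ = d₁ − σ√T = -0.5399 − 0.2123 = -0.7522 ⇒ -0.75
e^(−rT) = e^(−0.006·0.1667) = 0.9990
N(d₁) = N(-0.54) = 0.2946;  N(d₂) = N(-0.75) = 0.2266
C = 270·0.2946 − 310·0.9990·0.2266 = 79.5420 − 70.1758 = 9.3662

€9.37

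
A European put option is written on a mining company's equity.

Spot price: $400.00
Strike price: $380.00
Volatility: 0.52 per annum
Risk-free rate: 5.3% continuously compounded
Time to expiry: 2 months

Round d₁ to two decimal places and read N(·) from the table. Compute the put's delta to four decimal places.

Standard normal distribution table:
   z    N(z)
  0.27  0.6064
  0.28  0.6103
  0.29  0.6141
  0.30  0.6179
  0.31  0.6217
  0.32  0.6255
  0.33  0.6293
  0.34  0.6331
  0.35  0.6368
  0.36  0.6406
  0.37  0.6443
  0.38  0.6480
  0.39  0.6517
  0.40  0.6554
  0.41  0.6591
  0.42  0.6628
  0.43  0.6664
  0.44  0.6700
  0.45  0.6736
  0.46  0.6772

-0.3483

σ√T = 0.52·√0.1667 = 0.2123
d₁ = [ln(400/380) + (0.053 + ½·0.52²)·0.1667] / (σ√T) = (0.0513 + 0.0314) / 0.2123 = 0.3894 ⇒ 0.39
N(d₁) = N(0.39) = 0.6517
Δ_put = N(d₁) − 1 = 0.6517 − 1 = -0.3483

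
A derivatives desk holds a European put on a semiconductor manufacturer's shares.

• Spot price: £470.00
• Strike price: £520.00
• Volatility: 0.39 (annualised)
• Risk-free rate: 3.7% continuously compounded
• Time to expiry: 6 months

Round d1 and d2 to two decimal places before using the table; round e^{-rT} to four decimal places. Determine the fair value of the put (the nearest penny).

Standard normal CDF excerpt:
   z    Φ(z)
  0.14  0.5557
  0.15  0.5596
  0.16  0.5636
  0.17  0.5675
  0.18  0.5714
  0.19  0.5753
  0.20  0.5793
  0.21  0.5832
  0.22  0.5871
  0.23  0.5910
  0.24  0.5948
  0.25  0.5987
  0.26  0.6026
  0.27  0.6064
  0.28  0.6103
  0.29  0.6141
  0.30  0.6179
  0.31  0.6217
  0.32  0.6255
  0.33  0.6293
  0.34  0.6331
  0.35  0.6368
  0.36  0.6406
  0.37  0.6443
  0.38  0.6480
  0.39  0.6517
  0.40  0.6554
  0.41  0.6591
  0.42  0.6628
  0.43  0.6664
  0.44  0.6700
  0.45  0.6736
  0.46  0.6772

σ√T = 0.39·√0.5 = 0.2758
d₁ = [ln(470/520) + (0.037 + ½·0.39²)·0.5] / (σ√T) = (-0.1011 + 0.0565) / 0.2758 = -0.1616 which rounds to -0.16
d₂ = -0.1616 − 0.2758 = -0.4374 which rounds to -0.44
e^(−rT) = e^(−0.037·0.5) = 0.9817
N(−d₂) = N(0.44) = 0.6700;  N(−d₁) = N(0.16) = 0.5636
P = 520·0.9817·0.6700 − 470·0.5636 = 342.0243 − 264.8920 = 77.1323

£77.13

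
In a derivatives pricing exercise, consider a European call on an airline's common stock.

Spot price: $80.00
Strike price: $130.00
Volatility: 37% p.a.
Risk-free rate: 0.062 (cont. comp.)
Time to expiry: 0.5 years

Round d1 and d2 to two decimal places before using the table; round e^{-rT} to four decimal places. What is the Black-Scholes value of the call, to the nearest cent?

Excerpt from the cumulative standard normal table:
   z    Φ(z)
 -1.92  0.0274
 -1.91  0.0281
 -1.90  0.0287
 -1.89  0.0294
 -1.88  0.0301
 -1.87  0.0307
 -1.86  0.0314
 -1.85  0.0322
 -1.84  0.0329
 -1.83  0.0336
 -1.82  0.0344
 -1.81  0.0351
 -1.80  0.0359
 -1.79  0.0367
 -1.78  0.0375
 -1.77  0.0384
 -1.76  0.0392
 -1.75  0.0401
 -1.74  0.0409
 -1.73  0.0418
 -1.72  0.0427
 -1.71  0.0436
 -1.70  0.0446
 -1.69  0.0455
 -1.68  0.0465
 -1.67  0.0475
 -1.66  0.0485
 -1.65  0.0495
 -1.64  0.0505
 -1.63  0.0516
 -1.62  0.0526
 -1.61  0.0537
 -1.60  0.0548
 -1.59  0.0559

$0.43

σ√T = 0.37·√0.5 = 0.2616
d₁ = [ln(80/130) + (0.062 + ½·0.37²)·0.5] / (σ√T) = (-0.4855 + 0.0652) / 0.2616 = -1.6064 → -1.61
d₂ = -1.6064 − 0.2616 = -1.8680 → -1.87
exp(−rT) = exp(−0.062·0.5) = 0.9695
N(d₁) = N(-1.61) = 0.0537;  N(d₂) = N(-1.87) = 0.0307
C = 80·0.0537 − 130·0.9695·0.0307 = 4.2960 − 3.8693 = 0.4267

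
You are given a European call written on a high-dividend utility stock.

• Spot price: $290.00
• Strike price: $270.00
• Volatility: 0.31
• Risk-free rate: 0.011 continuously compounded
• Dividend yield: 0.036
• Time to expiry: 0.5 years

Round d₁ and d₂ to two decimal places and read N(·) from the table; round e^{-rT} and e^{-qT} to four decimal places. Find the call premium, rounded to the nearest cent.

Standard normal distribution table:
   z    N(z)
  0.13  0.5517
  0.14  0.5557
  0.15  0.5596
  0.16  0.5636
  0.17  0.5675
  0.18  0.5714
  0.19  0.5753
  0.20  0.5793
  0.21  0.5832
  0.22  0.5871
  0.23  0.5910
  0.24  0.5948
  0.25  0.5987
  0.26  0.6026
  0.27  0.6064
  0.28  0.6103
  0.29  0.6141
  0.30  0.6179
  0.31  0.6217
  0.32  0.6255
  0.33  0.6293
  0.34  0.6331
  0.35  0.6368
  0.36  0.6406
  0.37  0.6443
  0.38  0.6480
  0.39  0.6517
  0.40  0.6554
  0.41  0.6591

σ√T = 0.31·√0.5 = 0.2192
d₁ = [ln(290/270) + (0.011 − 0.036 + ½·0.31²)·0.5] / (σ√T) = (0.0715 + 0.0115) / 0.2192 = 0.3786 which rounds to 0.38
d₂ = 0.3786 − 0.2192 = 0.1594 which rounds to 0.16
exp(−qT) = exp(−0.036·0.5) = 0.9822;  exp(−rT) = exp(−0.011·0.5) = 0.9945
C = 290·0.9822·N(0.38) − 270·0.9945·N(0.16) = 290·0.9822·0.6480 − 270·0.9945·0.5636 = 184.5750 − 151.3351 = 33.2400

$33.24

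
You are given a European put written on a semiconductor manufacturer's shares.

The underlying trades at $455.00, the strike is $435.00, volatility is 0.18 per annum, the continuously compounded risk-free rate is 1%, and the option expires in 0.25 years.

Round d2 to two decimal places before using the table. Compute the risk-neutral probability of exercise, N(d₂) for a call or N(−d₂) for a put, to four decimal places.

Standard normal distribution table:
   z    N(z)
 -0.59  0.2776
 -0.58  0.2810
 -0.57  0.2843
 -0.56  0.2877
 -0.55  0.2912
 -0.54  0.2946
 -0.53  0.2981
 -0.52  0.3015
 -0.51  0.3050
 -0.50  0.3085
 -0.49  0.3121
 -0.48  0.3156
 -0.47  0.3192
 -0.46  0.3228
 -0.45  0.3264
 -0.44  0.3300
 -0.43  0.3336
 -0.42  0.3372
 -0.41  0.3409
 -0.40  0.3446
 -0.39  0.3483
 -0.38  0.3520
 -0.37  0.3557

0.3156

σ√T = 0.18 × 0.5000 = 0.0900
d₁ = [ln(455/435) + (0.01 + ½·0.18²)·0.25] / (σ√T) = (0.0450 + 0.0066) / 0.0900 = 0.5722 which rounds to 0.57
d₂ = 0.5722 − 0.0900 = 0.4822 which rounds to 0.48
Risk-neutral Pr[S_T < K] = N(−d₂) = N(-0.48) = 0.3156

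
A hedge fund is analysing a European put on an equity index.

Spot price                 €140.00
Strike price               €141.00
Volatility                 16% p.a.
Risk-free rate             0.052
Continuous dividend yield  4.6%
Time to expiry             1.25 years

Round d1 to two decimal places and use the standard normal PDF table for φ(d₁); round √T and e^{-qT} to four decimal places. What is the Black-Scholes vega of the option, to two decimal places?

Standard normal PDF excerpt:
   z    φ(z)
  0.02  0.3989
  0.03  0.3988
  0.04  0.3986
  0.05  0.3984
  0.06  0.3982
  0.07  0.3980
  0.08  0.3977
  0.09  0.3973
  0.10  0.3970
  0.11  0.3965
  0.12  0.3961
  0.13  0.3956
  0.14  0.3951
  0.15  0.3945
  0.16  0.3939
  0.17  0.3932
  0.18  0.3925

σ√T = 0.16 × 1.1180 = 0.1789
d₁ = [ln(140/141) + (0.052 − 0.046 + ½·0.16²)·1.25] / (σ√T) = (-0.0071 + 0.0235) / 0.1789 = 0.0916 → 0.09
√T = √1.25 = 1.1180
φ(d₁) = φ(0.09) = 0.3973
exp(−qT) = exp(−0.046·1.25) = 0.9441
vega = S·exp(−qT)·φ(d₁)·√T = 140·0.9441·0.3973·1.1180 = 58.7092

58.71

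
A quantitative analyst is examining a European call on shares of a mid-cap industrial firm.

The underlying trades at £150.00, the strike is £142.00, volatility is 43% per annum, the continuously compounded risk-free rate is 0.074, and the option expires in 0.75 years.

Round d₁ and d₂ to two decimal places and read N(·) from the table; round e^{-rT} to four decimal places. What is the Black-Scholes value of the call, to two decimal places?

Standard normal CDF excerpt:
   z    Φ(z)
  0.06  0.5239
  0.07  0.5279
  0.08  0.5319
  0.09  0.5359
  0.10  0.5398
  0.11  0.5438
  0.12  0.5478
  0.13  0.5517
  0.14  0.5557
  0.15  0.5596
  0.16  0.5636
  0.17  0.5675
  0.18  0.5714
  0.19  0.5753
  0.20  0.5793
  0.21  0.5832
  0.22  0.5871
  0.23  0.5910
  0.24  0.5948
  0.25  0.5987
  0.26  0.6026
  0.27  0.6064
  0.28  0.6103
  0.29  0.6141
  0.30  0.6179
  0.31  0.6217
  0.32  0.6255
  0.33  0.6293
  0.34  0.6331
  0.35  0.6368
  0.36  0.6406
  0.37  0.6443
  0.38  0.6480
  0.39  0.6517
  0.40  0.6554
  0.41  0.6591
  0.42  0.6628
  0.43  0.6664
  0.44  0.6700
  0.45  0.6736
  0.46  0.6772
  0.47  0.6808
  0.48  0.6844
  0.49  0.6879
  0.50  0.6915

£29.61

σ√T = 0.43·√0.75 = 0.3724
d₁ = [ln(150/142) + (0.074 + 0.43²/2)·0.75] / 0.3724 = [0.0548 + 0.1248] / 0.3724 = 0.4824 which rounds to 0.48
d₂ = d₁ − σ√T = 0.4824 − 0.3724 = 0.1100 which rounds to 0.11
exp(−rT) = exp(−0.074·0.75) = 0.9460
N(d₁) = N(0.48) = 0.6844;  N(d₂) = N(0.11) = 0.5438
C = 150·0.6844 − 142·0.9460·0.5438 = 102.6600 − 73.0497 = 29.6103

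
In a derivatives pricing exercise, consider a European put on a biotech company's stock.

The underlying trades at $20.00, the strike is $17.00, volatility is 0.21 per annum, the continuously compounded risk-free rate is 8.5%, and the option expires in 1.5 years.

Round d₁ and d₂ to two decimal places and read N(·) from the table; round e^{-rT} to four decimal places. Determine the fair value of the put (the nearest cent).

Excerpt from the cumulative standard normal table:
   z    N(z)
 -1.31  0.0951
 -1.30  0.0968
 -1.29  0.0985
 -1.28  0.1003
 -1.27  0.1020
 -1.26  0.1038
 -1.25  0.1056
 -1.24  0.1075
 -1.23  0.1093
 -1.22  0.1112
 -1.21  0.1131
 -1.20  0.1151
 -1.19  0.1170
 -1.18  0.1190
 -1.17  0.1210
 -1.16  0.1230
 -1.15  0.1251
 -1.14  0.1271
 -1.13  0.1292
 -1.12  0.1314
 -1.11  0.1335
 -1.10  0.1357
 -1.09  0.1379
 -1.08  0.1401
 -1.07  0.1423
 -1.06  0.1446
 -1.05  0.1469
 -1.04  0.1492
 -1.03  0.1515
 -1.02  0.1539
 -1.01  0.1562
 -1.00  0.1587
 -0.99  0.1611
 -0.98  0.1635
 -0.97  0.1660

σ√T = 0.21 × 1.2247 = 0.2572
ln(S/K) + (r + σ²/2)T = ln(20/17) + (0.085 + 0.21²/2)·1.5 = 0.1625 + 0.1606 = 0.3231
d₁ = 0.3231 / 0.2572 = 1.2562 which rounds to 1.26
d₂ = d₁ − σ√T = 1.2562 − 0.2572 = 0.9990 which rounds to 1.00
exp(−rT) = exp(−0.085·1.5) = 0.8803
N(−d₂) = N(-1.00) = 0.1587;  N(−d₁) = N(-1.26) = 0.1038
P = 17·0.8803·0.1587 − 20·0.1038 = 2.3750 − 2.0760 = 0.2990

$0.30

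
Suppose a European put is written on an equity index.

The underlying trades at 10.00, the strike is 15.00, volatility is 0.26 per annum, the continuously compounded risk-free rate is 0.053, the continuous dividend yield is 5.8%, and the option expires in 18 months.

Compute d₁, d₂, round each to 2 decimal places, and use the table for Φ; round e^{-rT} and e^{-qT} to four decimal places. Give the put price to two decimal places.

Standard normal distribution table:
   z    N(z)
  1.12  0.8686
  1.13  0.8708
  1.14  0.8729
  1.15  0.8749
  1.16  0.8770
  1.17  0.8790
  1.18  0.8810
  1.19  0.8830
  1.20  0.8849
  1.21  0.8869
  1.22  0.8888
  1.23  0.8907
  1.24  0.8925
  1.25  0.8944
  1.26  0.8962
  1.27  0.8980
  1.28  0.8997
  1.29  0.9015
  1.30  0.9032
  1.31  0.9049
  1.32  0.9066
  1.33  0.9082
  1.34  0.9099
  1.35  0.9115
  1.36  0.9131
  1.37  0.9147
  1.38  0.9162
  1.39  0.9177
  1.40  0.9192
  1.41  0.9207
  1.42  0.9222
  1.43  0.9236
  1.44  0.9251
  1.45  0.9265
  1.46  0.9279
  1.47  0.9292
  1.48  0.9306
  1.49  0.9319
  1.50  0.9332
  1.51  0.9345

T = 1.5;  σ√T = 0.3184
d₁ = [ln(10/15) + (0.053 − 0.058 + 0.26²/2)·1.5] / 0.3184 = [-0.4055 + 0.0432] / 0.3184 = -1.1376 ⇒ -1.14
d₂ = d₁ − σ√T = -1.1376 − 0.3184 = -1.4561 ⇒ -1.46
exp(−qT) = exp(−0.058·1.5) = 0.9167;  exp(−rT) = exp(−0.053·1.5) = 0.9236
N(−d₂) = N(1.46) = 0.9279;  N(−d₁) = N(1.14) = 0.8729
P = 15·0.9236·0.9279 − 10·0.9167·0.8729 = 12.8551 − 8.0019 = 4.8533

4.85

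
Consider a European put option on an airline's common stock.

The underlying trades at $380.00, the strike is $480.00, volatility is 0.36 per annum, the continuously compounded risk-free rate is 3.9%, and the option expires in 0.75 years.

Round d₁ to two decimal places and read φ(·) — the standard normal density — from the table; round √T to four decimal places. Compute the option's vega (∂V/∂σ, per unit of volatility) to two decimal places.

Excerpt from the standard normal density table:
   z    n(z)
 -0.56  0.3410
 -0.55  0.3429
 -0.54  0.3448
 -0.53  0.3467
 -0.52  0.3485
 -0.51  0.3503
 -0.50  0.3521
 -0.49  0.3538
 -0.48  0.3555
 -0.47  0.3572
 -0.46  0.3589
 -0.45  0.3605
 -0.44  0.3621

115.87

T = 0.75;  σ√T = 0.3118
d₁ = [ln(380/480) + (0.039 + 0.36²/2)·0.75] / 0.3118 = [-0.2336 + 0.0779] / 0.3118 = -0.4996 ⇒ -0.50
√T = √0.75 = 0.8660
φ(d₁) = φ(-0.50) = 0.3521
vega = S·φ(d₁)·√T = 380·0.3521·0.8660 = 115.8691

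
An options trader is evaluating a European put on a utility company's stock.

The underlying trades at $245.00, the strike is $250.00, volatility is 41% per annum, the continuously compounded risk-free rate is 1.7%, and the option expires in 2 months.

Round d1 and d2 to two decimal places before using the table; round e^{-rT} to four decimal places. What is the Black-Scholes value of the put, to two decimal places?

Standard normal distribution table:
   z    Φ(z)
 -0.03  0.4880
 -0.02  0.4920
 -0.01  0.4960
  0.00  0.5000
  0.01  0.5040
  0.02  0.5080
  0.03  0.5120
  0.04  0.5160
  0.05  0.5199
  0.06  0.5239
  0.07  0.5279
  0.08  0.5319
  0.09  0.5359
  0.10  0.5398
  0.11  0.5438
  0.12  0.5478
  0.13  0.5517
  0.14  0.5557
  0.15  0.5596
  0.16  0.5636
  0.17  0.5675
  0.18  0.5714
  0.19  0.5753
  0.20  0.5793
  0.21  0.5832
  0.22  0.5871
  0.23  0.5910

σ√T = 0.41 × 0.4082 = 0.1674
d₁ = [ln(245/250) + (0.017 + 0.41²/2)·0.1667] / 0.1674 = [-0.0202 + 0.0168] / 0.1674 = -0.0201 → -0.02
d₂ = d₁ − σ√T = -0.0201 − 0.1674 = -0.1875 → -0.19
e^(−rT) = e^(−0.017·0.1667) = 0.9972
N(−d₂) = N(0.19) = 0.5753;  N(−d₁) = N(0.02) = 0.5080
P = 250·0.9972·0.5753 − 245·0.5080 = 143.4223 − 124.4600 = 18.9623

$18.96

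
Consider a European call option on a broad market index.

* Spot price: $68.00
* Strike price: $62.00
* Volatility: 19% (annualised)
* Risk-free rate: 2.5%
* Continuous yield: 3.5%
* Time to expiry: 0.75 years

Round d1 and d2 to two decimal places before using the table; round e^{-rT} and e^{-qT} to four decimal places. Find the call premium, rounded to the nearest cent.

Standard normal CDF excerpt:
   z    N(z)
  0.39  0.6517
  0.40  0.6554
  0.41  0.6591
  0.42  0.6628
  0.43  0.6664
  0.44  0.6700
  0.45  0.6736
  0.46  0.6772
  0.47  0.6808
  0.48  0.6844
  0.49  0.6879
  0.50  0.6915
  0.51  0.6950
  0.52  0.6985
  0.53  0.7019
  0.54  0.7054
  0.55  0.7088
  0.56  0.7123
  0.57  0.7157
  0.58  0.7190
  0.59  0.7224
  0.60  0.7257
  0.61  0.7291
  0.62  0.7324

$7.52

σ√T = 0.19·√0.75 = 0.1645
d₁ = [ln(68/62) + (0.025 − 0.035 + 0.19²/2)·0.75] / 0.1645 = [0.0924 + 0.0060] / 0.1645 = 0.5981 → 0.60
d₂ = d₁ − σ√T = 0.5981 − 0.1645 = 0.4335 → 0.43
exp(−qT) = exp(−0.035·0.75) = 0.9741;  exp(−rT) = exp(−0.025·0.75) = 0.9814
C = 68·0.9741·N(0.60) − 62·0.9814·N(0.43) = 68·0.9741·0.7257 − 62·0.9814·0.6664 = 48.0695 − 40.5483 = 7.5212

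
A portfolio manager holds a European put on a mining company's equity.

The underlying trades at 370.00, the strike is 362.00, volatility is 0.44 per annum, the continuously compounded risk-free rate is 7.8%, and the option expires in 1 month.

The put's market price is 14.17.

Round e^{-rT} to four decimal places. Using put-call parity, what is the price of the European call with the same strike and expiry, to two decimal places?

e^(−rT) = e^(−0.078·0.08333) = 0.9935
Put-call parity: C − P = S − K·e^(−rT) = 370 − 362·0.9935 = 370 − 359.6470 = 10.3530
C = P + (C − P) = 14.17 + (10.3530) = 24.5230

24.52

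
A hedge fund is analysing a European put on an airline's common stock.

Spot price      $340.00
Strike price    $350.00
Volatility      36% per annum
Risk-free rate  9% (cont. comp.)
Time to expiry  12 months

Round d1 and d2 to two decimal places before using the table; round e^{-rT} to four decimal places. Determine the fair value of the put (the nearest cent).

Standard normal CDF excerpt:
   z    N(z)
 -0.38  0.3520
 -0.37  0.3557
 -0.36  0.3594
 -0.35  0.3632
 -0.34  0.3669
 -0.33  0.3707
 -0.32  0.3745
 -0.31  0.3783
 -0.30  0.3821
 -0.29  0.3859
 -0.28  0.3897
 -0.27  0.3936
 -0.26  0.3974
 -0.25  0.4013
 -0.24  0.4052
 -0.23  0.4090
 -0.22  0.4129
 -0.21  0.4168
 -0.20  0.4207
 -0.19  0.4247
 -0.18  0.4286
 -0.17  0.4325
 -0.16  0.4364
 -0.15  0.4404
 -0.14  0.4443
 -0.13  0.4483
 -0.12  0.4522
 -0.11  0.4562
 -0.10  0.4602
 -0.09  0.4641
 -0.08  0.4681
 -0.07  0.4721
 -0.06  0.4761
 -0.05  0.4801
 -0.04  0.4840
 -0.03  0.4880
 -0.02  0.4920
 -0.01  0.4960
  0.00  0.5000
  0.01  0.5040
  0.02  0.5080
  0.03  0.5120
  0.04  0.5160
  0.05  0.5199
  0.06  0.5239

T = 1;  σ√T = 0.3600
d₁ = [ln(340/350) + (0.09 + 0.36²/2)·1] / 0.3600 = [-0.0290 + 0.1548] / 0.3600 = 0.3495 which rounds to 0.35
d₂ = d₁ − σ√T = 0.3495 − 0.3600 = -0.0105 which rounds to -0.01
e^(−rT) = e^(−0.09·1) = 0.9139
N(−d₂) = N(0.01) = 0.5040;  N(−d₁) = N(-0.35) = 0.3632
P = 350·0.9139·0.5040 − 340·0.3632 = 161.2120 − 123.4880 = 37.7240

$37.72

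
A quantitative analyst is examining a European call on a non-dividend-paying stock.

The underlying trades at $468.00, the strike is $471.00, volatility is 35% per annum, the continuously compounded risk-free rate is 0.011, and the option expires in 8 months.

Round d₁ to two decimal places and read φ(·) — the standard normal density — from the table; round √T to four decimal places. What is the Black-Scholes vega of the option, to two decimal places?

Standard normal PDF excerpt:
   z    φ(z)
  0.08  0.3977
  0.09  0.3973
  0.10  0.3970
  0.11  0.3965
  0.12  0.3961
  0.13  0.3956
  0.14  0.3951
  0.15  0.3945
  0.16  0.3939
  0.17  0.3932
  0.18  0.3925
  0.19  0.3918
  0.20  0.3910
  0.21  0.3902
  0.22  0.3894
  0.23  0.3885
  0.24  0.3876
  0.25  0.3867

150.75

T = 0.6667;  σ√T = 0.2858
ln(S/K) + (r + σ²/2)T = ln(468/471) + (0.011 + 0.35²/2)·0.6667 = -0.0064 + 0.0482 = 0.0418
d₁ = 0.0418 / 0.2858 = 0.1462 ≈ 0.15
√T = √0.6667 = 0.8165
φ(d₁) = φ(0.15) = 0.3945
vega = S·φ(d₁)·√T = 468·0.3945·0.8165 = 150.7471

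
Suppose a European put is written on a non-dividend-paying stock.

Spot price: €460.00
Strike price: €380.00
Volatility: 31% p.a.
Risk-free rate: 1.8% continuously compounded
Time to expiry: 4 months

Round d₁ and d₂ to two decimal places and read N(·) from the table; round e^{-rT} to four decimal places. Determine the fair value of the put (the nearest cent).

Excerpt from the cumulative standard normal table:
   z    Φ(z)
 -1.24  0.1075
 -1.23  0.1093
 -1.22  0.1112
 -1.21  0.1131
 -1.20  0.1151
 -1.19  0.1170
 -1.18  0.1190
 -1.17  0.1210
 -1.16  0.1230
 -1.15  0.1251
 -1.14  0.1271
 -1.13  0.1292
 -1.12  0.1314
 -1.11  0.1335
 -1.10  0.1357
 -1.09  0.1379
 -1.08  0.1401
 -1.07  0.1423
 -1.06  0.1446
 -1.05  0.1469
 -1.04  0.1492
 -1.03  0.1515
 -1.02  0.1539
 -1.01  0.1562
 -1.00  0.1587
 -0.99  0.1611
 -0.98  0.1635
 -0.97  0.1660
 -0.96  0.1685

€5.18

T = 0.3333;  σ√T = 0.1790
d₁ = [ln(460/380) + (0.018 + ½·0.31²)·0.3333] / (σ√T) = (0.1911 + 0.0220) / 0.1790 = 1.1905 ⇒ 1.19
d₂ = 1.1905 − 0.1790 = 1.0115 ⇒ 1.01
exp(−rT) = exp(−0.018·0.3333) = 0.9940
P = 380·0.9940·N(-1.01) − 460·N(-1.19) = 380·0.9940·0.1562 − 460·0.1170 = 58.9999 − 53.8200 = 5.1799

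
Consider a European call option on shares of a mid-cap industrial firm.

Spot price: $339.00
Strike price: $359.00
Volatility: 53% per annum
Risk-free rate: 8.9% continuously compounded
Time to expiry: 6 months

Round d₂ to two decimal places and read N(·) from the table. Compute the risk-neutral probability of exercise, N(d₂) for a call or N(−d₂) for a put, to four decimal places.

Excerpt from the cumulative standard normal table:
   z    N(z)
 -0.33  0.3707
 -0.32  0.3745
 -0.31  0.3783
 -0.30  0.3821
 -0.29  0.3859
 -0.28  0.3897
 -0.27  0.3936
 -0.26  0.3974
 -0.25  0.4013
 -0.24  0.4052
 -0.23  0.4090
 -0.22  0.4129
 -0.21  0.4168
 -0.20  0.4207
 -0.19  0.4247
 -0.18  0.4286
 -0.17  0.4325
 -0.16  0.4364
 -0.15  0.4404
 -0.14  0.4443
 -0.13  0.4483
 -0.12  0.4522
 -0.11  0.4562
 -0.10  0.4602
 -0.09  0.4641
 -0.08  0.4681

T = 0.5;  σ√T = 0.3748
d₁ = [ln(339/359) + (0.089 + ½·0.53²)·0.5] / (σ√T) = (-0.0573 + 0.1147) / 0.3748 = 0.1532 ⇒ 0.15
d₂ = 0.1532 − 0.3748 = -0.2216 ⇒ -0.22
Pr(exercise) under Q = N(d₂) = 0.4129

0.4129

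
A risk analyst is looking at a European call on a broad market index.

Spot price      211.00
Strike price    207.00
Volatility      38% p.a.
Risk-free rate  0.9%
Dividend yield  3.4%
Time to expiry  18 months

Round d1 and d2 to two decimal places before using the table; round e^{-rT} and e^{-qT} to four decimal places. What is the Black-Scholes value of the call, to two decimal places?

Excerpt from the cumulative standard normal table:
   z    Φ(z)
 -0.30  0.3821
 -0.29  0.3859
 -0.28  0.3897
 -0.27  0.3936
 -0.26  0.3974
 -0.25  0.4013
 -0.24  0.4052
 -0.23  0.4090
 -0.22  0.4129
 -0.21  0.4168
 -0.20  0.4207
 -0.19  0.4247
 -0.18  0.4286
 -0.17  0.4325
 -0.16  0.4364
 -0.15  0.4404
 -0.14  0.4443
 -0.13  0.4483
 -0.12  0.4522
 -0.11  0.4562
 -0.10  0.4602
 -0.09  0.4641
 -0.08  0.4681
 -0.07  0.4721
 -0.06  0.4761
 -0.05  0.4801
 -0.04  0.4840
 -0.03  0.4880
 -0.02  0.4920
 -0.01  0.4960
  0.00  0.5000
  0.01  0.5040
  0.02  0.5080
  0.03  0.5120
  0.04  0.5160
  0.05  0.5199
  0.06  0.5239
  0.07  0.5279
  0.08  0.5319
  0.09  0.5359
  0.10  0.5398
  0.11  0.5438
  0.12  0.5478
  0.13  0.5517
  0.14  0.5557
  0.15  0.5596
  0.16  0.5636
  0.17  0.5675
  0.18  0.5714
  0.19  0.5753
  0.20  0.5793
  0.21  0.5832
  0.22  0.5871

T = 1.5;  σ√T = 0.4654
ln(S/K) + (r − q + σ²/2)T = ln(211/207) + (0.009 − 0.034 + 0.38²/2)·1.5 = 0.0191 + 0.0708 = 0.0899
d₁ = 0.0899 / 0.4654 = 0.1933 which rounds to 0.19
d₂ = d₁ − σ√T = 0.1933 − 0.4654 = -0.2722 which rounds to -0.27
exp(−qT) = exp(−0.034·1.5) = 0.9503;  exp(−rT) = exp(−0.009·1.5) = 0.9866
N(d₁) = N(0.19) = 0.5753;  N(d₂) = N(-0.27) = 0.3936
C = 211·0.9503·0.5753 − 207·0.9866·0.3936 = 115.3553 − 80.3834 = 34.9719

34.97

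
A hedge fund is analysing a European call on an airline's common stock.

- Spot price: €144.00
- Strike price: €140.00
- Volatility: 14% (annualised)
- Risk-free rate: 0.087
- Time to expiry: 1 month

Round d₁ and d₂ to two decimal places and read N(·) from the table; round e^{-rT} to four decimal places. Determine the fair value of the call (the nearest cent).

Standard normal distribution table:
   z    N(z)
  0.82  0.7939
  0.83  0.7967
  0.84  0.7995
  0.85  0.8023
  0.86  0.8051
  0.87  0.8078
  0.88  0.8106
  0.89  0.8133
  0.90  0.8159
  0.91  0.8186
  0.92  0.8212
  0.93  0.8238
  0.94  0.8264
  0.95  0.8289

€5.59

σ√T = 0.14·√0.08333 = 0.0404
ln(S/K) + (r + σ²/2)T = ln(144/140) + (0.087 + 0.14²/2)·0.08333 = 0.0282 + 0.0081 = 0.0362
d₁ = 0.0362 / 0.0404 = 0.8966 ⇒ 0.90
d₂ = d₁ − σ√T = 0.8966 − 0.0404 = 0.8562 ⇒ 0.86
e^(−rT) = e^(−0.087·0.08333) = 0.9928
N(d₁) = N(0.90) = 0.8159;  N(d₂) = N(0.86) = 0.8051
C = 144·0.8159 − 140·0.9928·0.8051 = 117.4896 − 111.9025 = 5.5871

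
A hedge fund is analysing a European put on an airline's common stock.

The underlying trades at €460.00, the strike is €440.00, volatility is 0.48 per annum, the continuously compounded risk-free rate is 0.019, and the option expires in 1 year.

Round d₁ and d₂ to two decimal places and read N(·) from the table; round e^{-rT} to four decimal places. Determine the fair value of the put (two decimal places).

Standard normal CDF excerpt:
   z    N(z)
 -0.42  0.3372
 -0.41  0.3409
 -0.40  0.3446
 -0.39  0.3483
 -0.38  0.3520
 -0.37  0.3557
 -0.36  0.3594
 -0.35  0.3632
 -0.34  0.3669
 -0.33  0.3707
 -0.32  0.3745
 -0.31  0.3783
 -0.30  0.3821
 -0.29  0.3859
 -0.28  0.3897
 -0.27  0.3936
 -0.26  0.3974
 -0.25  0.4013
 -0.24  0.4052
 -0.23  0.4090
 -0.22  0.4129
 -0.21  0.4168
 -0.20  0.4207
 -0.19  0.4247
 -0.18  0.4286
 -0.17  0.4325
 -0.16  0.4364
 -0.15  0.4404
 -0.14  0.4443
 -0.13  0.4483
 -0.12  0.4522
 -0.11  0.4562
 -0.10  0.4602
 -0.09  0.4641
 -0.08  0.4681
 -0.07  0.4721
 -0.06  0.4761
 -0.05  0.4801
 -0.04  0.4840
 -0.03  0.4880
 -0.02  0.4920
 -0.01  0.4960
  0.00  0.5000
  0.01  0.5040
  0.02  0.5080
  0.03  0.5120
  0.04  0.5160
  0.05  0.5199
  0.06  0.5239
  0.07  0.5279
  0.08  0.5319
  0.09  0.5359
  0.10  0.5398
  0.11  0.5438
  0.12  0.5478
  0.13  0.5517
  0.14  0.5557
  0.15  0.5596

€71.15

σ√T = 0.48·√1 = 0.4800
d₁ = [ln(460/440) + (0.019 + 0.48²/2)·1] / 0.4800 = [0.0445 + 0.1342] / 0.4800 = 0.3722 ⇒ 0.37
d₂ = d₁ − σ√T = 0.3722 − 0.4800 = -0.1078 ⇒ -0.11
e^(−rT) = e^(−0.019·1) = 0.9812
N(−d₂) = N(0.11) = 0.5438;  N(−d₁) = N(-0.37) = 0.3557
P = 440·0.9812·0.5438 − 460·0.3557 = 234.7737 − 163.6220 = 71.1517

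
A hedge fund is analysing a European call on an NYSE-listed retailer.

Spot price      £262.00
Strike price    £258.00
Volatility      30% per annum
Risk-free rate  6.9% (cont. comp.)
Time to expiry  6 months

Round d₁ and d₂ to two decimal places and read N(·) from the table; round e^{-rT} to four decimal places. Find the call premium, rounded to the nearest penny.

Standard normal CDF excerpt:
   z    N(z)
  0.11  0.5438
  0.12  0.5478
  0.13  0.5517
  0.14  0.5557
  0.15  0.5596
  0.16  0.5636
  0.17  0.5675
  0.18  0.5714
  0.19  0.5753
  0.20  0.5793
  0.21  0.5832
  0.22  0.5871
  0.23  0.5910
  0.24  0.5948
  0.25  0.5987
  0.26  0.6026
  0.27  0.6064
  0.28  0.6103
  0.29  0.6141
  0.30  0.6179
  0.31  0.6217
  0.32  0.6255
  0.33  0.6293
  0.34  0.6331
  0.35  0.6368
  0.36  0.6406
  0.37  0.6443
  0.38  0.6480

£28.36

σ√T = 0.3·√0.5 = 0.2121
d₁ = [ln(262/258) + (0.069 + 0.3²/2)·0.5] / 0.2121 = [0.0154 + 0.0570] / 0.2121 = 0.3412 which rounds to 0.34
d₂ = d₁ − σ√T = 0.3412 − 0.2121 = 0.1291 which rounds to 0.13
e^(−rT) = e^(−0.069·0.5) = 0.9661
C = 262·N(0.34) − 258·0.9661·N(0.13) = 262·0.6331 − 258·0.9661·0.5517 = 165.8722 − 137.5133 = 28.3589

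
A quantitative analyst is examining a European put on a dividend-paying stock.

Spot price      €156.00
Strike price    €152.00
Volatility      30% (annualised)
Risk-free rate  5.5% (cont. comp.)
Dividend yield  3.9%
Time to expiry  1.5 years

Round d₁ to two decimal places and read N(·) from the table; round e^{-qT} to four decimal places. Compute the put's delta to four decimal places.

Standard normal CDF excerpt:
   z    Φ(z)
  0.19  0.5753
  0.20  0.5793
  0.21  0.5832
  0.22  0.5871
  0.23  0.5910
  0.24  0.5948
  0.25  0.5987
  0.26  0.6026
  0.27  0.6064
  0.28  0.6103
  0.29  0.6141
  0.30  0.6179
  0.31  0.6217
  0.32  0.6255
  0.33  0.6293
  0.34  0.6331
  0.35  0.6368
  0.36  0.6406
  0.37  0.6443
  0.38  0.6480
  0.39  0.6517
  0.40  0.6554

-0.3532

σ√T = 0.3·√1.5 = 0.3674
d₁ = [ln(156/152) + (0.055 − 0.039 + 0.3²/2)·1.5] / 0.3674 = [0.0260 + 0.0915] / 0.3674 = 0.3197 which rounds to 0.32
N(d₁) = N(0.32) = 0.6255
Δ_put = exp(−qT)·(N(d₁) − 1) = 0.9432·(0.6255 − 1) = -0.3532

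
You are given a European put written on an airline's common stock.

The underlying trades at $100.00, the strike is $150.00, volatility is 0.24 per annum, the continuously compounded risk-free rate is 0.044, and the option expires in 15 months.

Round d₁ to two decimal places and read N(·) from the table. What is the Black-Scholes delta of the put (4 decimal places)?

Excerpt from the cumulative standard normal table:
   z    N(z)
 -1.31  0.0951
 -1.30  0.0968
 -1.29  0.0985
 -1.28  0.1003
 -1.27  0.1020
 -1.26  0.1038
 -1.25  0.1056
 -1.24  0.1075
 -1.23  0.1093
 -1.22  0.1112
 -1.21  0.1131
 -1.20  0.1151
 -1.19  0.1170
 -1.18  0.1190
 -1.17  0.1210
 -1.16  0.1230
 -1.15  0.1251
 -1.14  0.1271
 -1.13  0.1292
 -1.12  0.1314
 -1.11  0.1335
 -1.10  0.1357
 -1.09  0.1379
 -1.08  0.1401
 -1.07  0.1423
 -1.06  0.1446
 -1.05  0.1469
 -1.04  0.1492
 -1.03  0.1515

σ√T = 0.24 × 1.1180 = 0.2683
d₁ = [ln(100/150) + (0.044 + ½·0.24²)·1.25] / (σ√T) = (-0.4055 + 0.0910) / 0.2683 = -1.1719 ⇒ -1.17
N(d₁) = N(-1.17) = 0.1210
Δ_put = N(d₁) − 1 = 0.1210 − 1 = -0.8790

-0.8790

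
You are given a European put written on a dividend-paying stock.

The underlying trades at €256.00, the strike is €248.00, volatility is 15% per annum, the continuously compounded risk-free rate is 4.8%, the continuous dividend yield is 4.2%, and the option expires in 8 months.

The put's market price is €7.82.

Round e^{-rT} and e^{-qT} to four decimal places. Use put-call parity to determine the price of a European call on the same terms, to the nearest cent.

€16.57

e^(−qT) = e^(−0.042·0.6667) = 0.9724;  e^(−rT) = e^(−0.048·0.6667) = 0.9685
Put-call parity: C − P = S·e^(−qT) − K·e^(−rT) = 256·0.9724 − 248·0.9685 = 248.9344 − 240.1880 = 8.7464
C = P + (C − P) = 7.82 + (8.7464) = 16.5664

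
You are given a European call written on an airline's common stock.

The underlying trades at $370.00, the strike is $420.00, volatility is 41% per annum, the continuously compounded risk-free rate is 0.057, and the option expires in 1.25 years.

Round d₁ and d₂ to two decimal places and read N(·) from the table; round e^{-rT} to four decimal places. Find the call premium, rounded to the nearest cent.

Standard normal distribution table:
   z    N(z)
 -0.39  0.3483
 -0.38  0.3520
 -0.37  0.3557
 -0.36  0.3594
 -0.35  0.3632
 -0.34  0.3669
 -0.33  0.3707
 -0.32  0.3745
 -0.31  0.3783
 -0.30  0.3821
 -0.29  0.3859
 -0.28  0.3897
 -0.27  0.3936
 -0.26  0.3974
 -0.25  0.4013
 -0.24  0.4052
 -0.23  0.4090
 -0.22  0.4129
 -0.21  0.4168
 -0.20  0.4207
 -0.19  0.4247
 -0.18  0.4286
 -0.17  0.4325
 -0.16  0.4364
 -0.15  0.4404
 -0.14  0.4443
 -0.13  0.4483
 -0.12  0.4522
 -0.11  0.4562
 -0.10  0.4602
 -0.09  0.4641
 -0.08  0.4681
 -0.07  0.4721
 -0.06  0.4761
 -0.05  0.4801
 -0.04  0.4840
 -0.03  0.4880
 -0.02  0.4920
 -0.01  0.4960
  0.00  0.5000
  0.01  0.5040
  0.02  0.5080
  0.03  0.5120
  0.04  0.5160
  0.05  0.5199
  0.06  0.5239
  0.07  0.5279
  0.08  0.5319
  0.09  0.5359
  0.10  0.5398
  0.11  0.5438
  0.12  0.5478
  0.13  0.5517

σ√T = 0.41 × 1.1180 = 0.4584
ln(S/K) + (r + σ²/2)T = ln(370/420) + (0.057 + 0.41²/2)·1.25 = -0.1268 + 0.1763 = 0.0496
d₁ = 0.0496 / 0.4584 = 0.1081 ≈ 0.11
d₂ = d₁ − σ√T = 0.1081 − 0.4584 = -0.3503 ≈ -0.35
exp(−rT) = exp(−0.057·1.25) = 0.9312
N(d₁) = N(0.11) = 0.5438;  N(d₂) = N(-0.35) = 0.3632
C = 370·0.5438 − 420·0.9312·0.3632 = 201.2060 − 142.0490 = 59.1570

$59.16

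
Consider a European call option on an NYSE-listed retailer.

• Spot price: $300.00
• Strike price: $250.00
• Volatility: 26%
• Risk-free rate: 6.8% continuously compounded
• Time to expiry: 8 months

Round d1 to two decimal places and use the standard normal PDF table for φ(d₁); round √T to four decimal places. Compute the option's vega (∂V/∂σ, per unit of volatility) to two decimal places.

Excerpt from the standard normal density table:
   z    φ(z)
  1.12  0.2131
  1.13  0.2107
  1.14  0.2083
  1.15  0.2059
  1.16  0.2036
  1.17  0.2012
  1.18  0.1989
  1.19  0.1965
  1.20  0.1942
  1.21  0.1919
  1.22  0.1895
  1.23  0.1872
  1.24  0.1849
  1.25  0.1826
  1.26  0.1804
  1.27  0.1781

T = 0.6667;  σ√T = 0.2123
d₁ = [ln(300/250) + (0.068 + ½·0.26²)·0.6667] / (σ√T) = (0.1823 + 0.0679) / 0.2123 = 1.1785 → 1.18
√T = √0.6667 = 0.8165
φ(d₁) = φ(1.18) = 0.1989
vega = S·φ(d₁)·√T = 300·0.1989·0.8165 = 48.7206
(Vega is the same for a European call and put with the same parameters.)

48.72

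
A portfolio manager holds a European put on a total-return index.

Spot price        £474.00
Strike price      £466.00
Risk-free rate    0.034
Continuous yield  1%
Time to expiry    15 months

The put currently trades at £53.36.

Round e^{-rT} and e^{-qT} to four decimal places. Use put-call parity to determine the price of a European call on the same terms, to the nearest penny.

£74.87

exp(−qT) = exp(−0.01·1.25) = 0.9876;  exp(−rT) = exp(−0.034·1.25) = 0.9584
Put-call parity: C − P = S·e^(−qT) − K·e^(−rT) = 474·0.9876 − 466·0.9584 = 468.1224 − 446.6144 = 21.5080
C = P + (C − P) = 53.36 + (21.5080) = 74.8680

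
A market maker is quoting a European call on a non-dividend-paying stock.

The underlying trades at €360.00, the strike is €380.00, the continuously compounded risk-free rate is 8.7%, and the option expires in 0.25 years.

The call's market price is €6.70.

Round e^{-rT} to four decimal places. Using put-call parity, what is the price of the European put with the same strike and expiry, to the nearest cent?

€18.53

e^(−rT) = e^(−0.087·0.25) = 0.9785
Put-call parity: C − P = S − K·e^(−rT) = 360 − 380·0.9785 = 360 − 371.8300 = -11.8300
P = C − (C − P) = 6.70 − (-11.8300) = 18.5300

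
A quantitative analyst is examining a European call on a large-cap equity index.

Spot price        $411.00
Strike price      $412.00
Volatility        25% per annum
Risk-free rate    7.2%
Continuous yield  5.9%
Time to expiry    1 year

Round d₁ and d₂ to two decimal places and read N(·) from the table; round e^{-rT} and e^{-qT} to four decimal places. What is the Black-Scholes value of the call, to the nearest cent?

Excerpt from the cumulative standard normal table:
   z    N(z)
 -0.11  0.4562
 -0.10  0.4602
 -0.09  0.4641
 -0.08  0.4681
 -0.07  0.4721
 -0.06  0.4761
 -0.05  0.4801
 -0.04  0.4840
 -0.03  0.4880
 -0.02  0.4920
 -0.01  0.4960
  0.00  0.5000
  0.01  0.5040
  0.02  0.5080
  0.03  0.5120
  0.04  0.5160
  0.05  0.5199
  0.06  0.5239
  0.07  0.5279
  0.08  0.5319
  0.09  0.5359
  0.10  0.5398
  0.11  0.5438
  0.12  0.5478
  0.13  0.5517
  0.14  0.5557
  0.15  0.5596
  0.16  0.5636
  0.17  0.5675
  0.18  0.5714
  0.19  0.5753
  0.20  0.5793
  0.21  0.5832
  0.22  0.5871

σ√T = 0.25·√1 = 0.2500
d₁ = [ln(411/412) + (0.072 − 0.059 + 0.25²/2)·1] / 0.2500 = [-0.0024 + 0.0442] / 0.2500 = 0.1673 which rounds to 0.17
d₂ = d₁ − σ√T = 0.1673 − 0.2500 = -0.0827 which rounds to -0.08
exp(−qT) = exp(−0.059·1) = 0.9427;  exp(−rT) = exp(−0.072·1) = 0.9305
N(d₁) = N(0.17) = 0.5675;  N(d₂) = N(-0.08) = 0.4681
C = 411·0.9427·0.5675 − 412·0.9305·0.4681 = 219.8777 − 179.4536 = 40.4241

$40.42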